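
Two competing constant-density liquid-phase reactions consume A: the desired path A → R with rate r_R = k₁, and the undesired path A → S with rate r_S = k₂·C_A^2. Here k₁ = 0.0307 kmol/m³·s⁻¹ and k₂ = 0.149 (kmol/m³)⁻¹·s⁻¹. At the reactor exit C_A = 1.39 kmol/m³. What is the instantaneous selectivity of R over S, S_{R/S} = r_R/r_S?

0.107

S_{R/S} = r_R/r_S = (k₁)/(k₂·C_A^2) = (k₁/k₂)·C_A^-2.
= (0.0307) / (0.149×1.390^2) = 0.03070/0.2879 = 0.107.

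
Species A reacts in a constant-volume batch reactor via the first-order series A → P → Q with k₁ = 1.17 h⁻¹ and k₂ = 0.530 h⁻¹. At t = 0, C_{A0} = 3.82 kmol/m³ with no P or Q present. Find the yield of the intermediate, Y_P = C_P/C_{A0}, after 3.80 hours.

For first-order series with pure A initially, C_P(t) = k₁C_{A0}/(k₂−k₁)·(e^(−k₁t) − e^(−k₂t)).
e^(−k₁t) = e^(−1.17×3.80) = e^(−4.446) = 0.01173; e^(−k₂t) = e^(−2.014) = 0.1335.
C_P = 1.17×3.82/(0.530−1.17) × (0.01173−0.1335) = (-6.983)×(-0.1217) = 0.8501 kmol/m³.
Y_P = C_P/C_{A0} = 0.8501/3.82 = 0.223.

0.223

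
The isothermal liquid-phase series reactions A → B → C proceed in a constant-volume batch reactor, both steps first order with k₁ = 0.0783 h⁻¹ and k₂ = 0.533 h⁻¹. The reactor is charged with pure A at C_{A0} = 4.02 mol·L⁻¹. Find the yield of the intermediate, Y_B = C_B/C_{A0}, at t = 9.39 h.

0.0814

Solving the coupled first-order balances gives C_B(t) = [k₁/(k₂−k₁)]·C_{A0}·(e^(−k₁t) − e^(−k₂t)).
e^(−k₁t) = e^(−0.0783×9.39) = e^(−0.7352) = 0.4794; e^(−k₂t) = e^(−5.005) = 0.006705.
C_B = 0.0783×4.02/(0.533−0.0783) × (0.4794−0.006705) = 0.6922×0.4727 = 0.3272 mol·L⁻¹.
Y_B = C_B/C_{A0} = 0.3272/4.02 = 0.0814.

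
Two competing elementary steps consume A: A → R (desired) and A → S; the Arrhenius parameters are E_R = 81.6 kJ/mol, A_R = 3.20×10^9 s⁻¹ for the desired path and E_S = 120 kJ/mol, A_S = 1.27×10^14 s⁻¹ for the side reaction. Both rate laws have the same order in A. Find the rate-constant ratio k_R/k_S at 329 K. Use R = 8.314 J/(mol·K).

31.5

With equal orders, S_{R/S} = k_R/k_S = (A_R/A_S)·exp[(E_S−E_R)/(RT)].
(E_S−E_R)/(RT) = (120−81.6)×10³/(8.314×329) = 38400/2735 = 14.04.
k_R/k_S = (3.20×10^9/1.27×10^14)·exp(14.04) = 2.520×10^-5 × 1.250×10^6 = 31.5.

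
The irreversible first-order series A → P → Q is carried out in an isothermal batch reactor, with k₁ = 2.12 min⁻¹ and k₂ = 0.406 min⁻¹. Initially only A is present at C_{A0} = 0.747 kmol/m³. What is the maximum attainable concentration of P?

Evaluating C_P at t_opt = ln(k₂/k₁)/(k₂−k₁) gives C_{P,max}/C_{A0} = (k₁/k₂)^[k₂/(k₂−k₁)].
= (2.12/0.406)^(0.406/(0.406−2.12)) = (5.222)^(-0.2369) = 0.6760.
C_{P,max} = 0.6760×0.747 = 0.505 kmol/m³.

0.505 kmol/m³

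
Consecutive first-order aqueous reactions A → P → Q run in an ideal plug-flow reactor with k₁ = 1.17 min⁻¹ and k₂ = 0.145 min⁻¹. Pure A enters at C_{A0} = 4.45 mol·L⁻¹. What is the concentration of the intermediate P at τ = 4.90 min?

2.48 mol·L⁻¹

Solving the coupled first-order balances gives C_P(τ) = [k₁/(k₂−k₁)]·C_{A0}·(e^(−k₁τ) − e^(−k₂τ)).
e^(−k₁τ) = e^(−1.17×4.90) = e^(−5.733) = 0.003237; e^(−k₂τ) = e^(−0.7105) = 0.4914.
C_P = 1.17×4.45/(0.145−1.17) × (0.003237−0.4914) = (-5.080)×(-0.4882) = 2.480 mol·L⁻¹.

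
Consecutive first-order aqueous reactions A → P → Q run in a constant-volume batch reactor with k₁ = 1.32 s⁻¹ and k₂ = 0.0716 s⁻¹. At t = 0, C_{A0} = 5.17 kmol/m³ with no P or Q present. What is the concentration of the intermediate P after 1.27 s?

For first-order series with pure A initially, C_P(t) = k₁C_{A0}/(k₂−k₁)·(e^(−k₁t) − e^(−k₂t)).
e^(−k₁t) = e^(−1.32×1.27) = e^(−1.676) = 0.1870; e^(−k₂t) = e^(−0.09093) = 0.9131.
C_P = 1.32×5.17/(0.0716−1.32) × (0.1870−0.9131) = (-5.467)×(-0.7260) = 3.969 kmol/m³.

3.97 kmol/m³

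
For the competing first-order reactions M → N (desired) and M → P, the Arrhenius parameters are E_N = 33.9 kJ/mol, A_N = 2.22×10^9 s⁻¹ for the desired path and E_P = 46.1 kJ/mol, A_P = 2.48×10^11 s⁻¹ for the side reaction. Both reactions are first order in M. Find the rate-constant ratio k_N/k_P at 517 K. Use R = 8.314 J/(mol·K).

With equal orders, S_{N/P} = k_N/k_P = (A_N/A_P)·exp[(E_P−E_N)/(RT)].
(E_P−E_N)/(RT) = (46.1−33.9)×10³/(8.314×517) = 12200/4298 = 2.838.
k_N/k_P = (2.22×10^9/2.48×10^11)·exp(2.838) = 0.008952 × 17.09 = 0.153.
Since E_N < E_P, lowering the temperature improves selectivity toward N.

0.153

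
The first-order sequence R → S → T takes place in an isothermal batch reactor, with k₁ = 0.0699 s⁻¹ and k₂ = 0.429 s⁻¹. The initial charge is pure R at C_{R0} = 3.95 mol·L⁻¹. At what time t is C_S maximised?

Setting dC_S/dt = 0 gives t_opt = ln(k₂/k₁)/(k₂−k₁).
= ln(0.429/0.0699)/(0.429−0.0699) = ln(6.137)/0.3591 = 1.814/0.3591 = 5.05 s.

5.05 s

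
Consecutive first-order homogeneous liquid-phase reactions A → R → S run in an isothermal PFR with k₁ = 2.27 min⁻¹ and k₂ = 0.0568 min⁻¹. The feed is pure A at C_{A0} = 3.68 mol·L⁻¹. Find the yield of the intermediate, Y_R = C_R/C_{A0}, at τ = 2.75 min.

The intermediate concentration in a first-order A→B→C sequence is C_R = k₁C_{A0}(e^(−k₁τ) − e^(−k₂τ))/(k₂−k₁).
e^(−k₁τ) = e^(−2.27×2.75) = e^(−6.242) = 0.001945; e^(−k₂τ) = e^(−0.1562) = 0.8554.
C_R = 2.27×3.68/(0.0568−2.27) × (0.001945−0.8554) = (-3.774)×(-0.8534) = 3.221 mol·L⁻¹.
Y_R = C_R/C_{A0} = 3.221/3.68 = 0.875.

0.875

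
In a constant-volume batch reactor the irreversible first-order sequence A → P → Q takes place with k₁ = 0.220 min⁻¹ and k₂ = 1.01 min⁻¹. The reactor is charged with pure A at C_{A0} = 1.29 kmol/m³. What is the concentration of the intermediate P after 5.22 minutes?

0.112 kmol/m³

Solving the coupled first-order balances gives C_P(t) = [k₁/(k₂−k₁)]·C_{A0}·(e^(−k₁t) − e^(−k₂t)).
e^(−k₁t) = e^(−0.220×5.22) = e^(−1.148) = 0.3171; e^(−k₂t) = e^(−5.272) = 0.005132.
C_P = 0.220×1.29/(1.01−0.220) × (0.3171−0.005132) = 0.3592×0.3120 = 0.1121 kmol/m³.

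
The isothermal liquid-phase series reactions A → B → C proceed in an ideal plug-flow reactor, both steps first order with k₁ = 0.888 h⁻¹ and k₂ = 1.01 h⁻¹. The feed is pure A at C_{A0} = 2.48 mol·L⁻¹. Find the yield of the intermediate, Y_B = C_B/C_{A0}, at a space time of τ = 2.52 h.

The intermediate concentration in a first-order A→B→C sequence is C_B = k₁C_{A0}(e^(−k₁τ) − e^(−k₂τ))/(k₂−k₁).
e^(−k₁τ) = e^(−0.888×2.52) = e^(−2.238) = 0.1067; e^(−k₂τ) = e^(−2.545) = 0.07846.
C_B = 0.888×2.48/(1.01−0.888) × (0.1067−0.07846) = 18.05×0.02824 = 0.5098 mol·L⁻¹.
Y_B = C_B/C_{A0} = 0.5098/2.48 = 0.206.

0.206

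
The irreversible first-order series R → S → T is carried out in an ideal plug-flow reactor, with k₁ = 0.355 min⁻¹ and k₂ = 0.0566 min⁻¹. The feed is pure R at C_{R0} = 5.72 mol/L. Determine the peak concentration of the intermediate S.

4.04 mol/L

At the optimum, C_{S,max}/C_{R0} = (k₁/k₂)^[k₂/(k₂−k₁)].
= (0.355/0.0566)^(0.0566/(0.0566−0.355)) = (6.272)^(-0.1897) = 0.7059.
C_{S,max} = 0.7059×5.72 = 4.04 mol/L.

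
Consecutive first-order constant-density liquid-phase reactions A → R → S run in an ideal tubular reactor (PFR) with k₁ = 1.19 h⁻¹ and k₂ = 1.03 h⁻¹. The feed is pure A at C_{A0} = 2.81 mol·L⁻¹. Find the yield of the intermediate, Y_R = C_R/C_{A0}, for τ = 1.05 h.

0.390

For first-order series with pure A initially, C_R(τ) = k₁C_{A0}/(k₂−k₁)·(e^(−k₁τ) − e^(−k₂τ)).
e^(−k₁τ) = e^(−1.19×1.05) = e^(−1.250) = 0.2866; e^(−k₂τ) = e^(−1.082) = 0.3391.
C_R = 1.19×2.81/(1.03−1.19) × (0.2866−0.3391) = (-20.90)×(-0.05244) = 1.096 mol·L⁻¹.
Y_R = C_R/C_{A0} = 1.096/2.81 = 0.390.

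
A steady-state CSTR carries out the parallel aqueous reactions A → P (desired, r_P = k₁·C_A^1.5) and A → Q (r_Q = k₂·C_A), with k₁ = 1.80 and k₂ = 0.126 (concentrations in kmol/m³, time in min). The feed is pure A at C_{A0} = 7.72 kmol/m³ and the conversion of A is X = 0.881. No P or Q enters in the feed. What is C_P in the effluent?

Exit C_A = C_{A0}(1−X) = 7.72×0.119 = 0.9187 kmol/m³.
Rates in a CSTR are evaluated at the outlet concentration: r_P = 1.80×0.9187^1.5 = 1.585, r_Q = 0.126×0.9187 = 0.1158.
Fraction of consumed A going to P: r_P/(r_P+r_Q) = 0.9319.
C_P = 0.9319·C_{A0}·X = 0.9319×7.72×0.881 = 6.34 kmol/m³.

6.34 kmol/m³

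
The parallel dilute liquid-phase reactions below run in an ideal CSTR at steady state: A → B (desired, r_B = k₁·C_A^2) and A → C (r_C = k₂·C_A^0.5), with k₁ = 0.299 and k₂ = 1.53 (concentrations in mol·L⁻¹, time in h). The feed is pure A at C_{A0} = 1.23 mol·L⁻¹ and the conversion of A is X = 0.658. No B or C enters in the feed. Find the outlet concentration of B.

0.0410 mol·L⁻¹

Exit C_A = C_{A0}(1−X) = 1.23×0.342 = 0.4207 mol·L⁻¹.
A CSTR operates uniformly at the exit composition, giving r_B = 0.05291 and r_C = 0.9923 (each k·C_A^n at C_A = 0.4207).
Fraction of consumed A going to B: r_B/(r_B+r_C) = 0.05062.
C_B = 0.05062·C_{A0}·X = 0.05062×1.23×0.658 = 0.0410 mol·L⁻¹.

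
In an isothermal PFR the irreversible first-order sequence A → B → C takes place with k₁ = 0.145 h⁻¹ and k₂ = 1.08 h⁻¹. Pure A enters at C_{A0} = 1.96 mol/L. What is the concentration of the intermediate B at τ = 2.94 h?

0.186 mol/L

Solving the coupled first-order balances gives C_B(τ) = [k₁/(k₂−k₁)]·C_{A0}·(e^(−k₁τ) − e^(−k₂τ)).
e^(−k₁τ) = e^(−0.145×2.94) = e^(−0.4263) = 0.6529; e^(−k₂τ) = e^(−3.175) = 0.04179.
C_B = 0.145×1.96/(1.08−0.145) × (0.6529−0.04179) = 0.3040×0.6111 = 0.1858 mol/L.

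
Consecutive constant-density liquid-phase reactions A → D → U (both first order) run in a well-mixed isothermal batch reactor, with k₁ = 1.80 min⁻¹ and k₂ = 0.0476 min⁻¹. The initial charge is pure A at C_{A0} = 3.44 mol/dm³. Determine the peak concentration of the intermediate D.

3.12 mol/dm³

For a first-order series the maximum intermediate yield is C_{D,max}/C_{A0} = (k₁/k₂)^[k₂/(k₂−k₁)].
= (1.80/0.0476)^(0.0476/(0.0476−1.80)) = (37.82)^(-0.02716) = 0.9060.
C_{D,max} = 0.9060×3.44 = 3.12 mol/dm³.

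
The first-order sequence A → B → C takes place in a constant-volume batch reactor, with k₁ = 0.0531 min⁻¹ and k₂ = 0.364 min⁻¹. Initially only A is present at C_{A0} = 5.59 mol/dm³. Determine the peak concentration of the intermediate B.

For a first-order series the maximum intermediate yield is C_{B,max}/C_{A0} = (k₁/k₂)^[k₂/(k₂−k₁)].
= (0.0531/0.364)^(0.364/(0.364−0.0531)) = (0.1459)^(1.171) = 0.1050.
C_{B,max} = 0.1050×5.59 = 0.587 mol/dm³.

0.587 mol/dm³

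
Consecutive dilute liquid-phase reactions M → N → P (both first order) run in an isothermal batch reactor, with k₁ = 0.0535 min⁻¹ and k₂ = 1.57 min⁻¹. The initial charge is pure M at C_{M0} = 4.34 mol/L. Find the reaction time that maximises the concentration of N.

For first-order series the maximum of C_N occurs at t_opt = ln(k₂/k₁)/(k₂−k₁).
= ln(1.57/0.0535)/(1.57−0.0535) = ln(29.35)/1.516 = 3.379/1.516 = 2.23 min.

2.23 min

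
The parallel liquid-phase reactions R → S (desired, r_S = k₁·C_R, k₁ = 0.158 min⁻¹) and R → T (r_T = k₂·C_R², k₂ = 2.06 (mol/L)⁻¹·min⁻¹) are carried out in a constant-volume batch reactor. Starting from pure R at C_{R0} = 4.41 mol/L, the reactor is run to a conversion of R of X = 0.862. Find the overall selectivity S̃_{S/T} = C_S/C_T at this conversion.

0.0394

C_R = C_{R0}(1−X) = 0.6086 mol/L.
Along a PFR/batch, dC_S/dC_R = −r_S/(r_S+r_T) = −k₁/(k₁+k₂·C_R).
Integrating from C_{R0} to C_R: C_S = (0.158/2.06)·ln[(0.158+2.06·4.41)/(0.158+2.06·0.609)] = 0.07670·ln(9.243/1.412) = 0.1441 mol/L.
C_T = (C_{R0}−C_R)−C_S = 3.657 mol/L; S̃_{S/T} = 0.1441/3.657 = 0.0394.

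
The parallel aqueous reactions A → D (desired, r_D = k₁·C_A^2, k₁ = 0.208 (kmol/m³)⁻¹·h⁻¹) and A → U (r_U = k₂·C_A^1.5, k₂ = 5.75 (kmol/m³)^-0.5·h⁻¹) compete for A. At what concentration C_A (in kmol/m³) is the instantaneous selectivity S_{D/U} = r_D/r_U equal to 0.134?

S_{D/U} = (k₁/k₂)·C_A^0.5 ⇒ C_A = (S·k₂/k₁)^(2).
= (0.134×5.75/0.208)^(2) = (3.704)^(2) = 13.7 kmol/m³.

13.7 kmol/m³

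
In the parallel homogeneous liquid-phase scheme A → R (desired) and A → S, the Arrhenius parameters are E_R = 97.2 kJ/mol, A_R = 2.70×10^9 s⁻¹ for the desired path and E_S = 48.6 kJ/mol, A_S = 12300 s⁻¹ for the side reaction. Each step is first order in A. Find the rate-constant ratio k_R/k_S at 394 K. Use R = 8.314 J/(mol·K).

0.0791

With equal orders, S_{R/S} = k_R/k_S = (A_R/A_S)·exp[(E_S−E_R)/(RT)].
(E_S−E_R)/(RT) = (48.6−97.2)×10³/(8.314×394) = -48600/3276 = -14.84.
k_R/k_S = (2.70×10^9/12300)·exp(-14.84) = 2.195×10^5 × 3.603×10^-7 = 0.0791.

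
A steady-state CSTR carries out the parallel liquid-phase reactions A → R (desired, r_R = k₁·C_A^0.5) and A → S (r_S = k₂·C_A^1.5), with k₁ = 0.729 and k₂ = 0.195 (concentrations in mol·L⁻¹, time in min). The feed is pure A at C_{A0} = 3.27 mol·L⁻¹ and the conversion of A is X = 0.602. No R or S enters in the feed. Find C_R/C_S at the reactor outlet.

2.87

Exit C_A = C_{A0}(1−X) = 3.27×0.398 = 1.301 mol·L⁻¹.
A CSTR operates uniformly at the exit composition, giving r_R = 0.8317 and r_S = 0.2895 (each k·C_A^n at C_A = 1.301).
Overall selectivity = C_R/C_S = r_Rτ/(r_Sτ) = r_R/r_S = 2.87.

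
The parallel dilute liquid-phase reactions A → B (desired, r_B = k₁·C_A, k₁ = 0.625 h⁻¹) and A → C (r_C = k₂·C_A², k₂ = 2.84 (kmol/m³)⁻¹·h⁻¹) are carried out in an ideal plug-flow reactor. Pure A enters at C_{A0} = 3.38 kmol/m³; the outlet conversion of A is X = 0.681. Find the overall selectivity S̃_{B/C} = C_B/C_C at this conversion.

C_A = C_{A0}(1−X) = 1.078 kmol/m³.
Along a PFR/batch, dC_B/dC_A = −r_B/(r_B+r_C) = −k₁/(k₁+k₂·C_A).
Integrating from C_{A0} to C_A: C_B = (0.625/2.84)·ln[(0.625+2.84·3.38)/(0.625+2.84·1.08)] = 0.2201·ln(10.22/3.687) = 0.2245 kmol/m³.
C_C = (C_{A0}−C_A)−C_B = 2.077 kmol/m³; S̃_{B/C} = 0.2245/2.077 = 0.108.

0.108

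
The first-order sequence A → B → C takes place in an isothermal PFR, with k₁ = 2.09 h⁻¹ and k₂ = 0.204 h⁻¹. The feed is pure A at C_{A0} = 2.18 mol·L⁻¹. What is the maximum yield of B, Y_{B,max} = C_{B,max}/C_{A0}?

0.777

At the optimum, C_{B,max}/C_{A0} = (k₁/k₂)^[k₂/(k₂−k₁)].
= (2.09/0.204)^(0.204/(0.204−2.09)) = (10.25)^(-0.1082) = 0.7775.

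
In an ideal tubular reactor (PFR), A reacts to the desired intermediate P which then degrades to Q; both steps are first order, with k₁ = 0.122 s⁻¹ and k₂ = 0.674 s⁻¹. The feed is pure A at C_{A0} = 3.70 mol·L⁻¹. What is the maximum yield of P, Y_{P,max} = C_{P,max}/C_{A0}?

For a first-order series the maximum intermediate yield is C_{P,max}/C_{A0} = (k₁/k₂)^[k₂/(k₂−k₁)].
= (0.122/0.674)^(0.674/(0.674−0.122)) = (0.1810)^(1.221) = 0.1241.

0.124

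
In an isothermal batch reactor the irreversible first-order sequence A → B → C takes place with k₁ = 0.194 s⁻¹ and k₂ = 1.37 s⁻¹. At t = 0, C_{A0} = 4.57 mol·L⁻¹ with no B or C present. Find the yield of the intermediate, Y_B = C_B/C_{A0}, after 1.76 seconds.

0.102

The intermediate concentration in a first-order A→B→C sequence is C_B = k₁C_{A0}(e^(−k₁t) − e^(−k₂t))/(k₂−k₁).
e^(−k₁t) = e^(−0.194×1.76) = e^(−0.3414) = 0.7107; e^(−k₂t) = e^(−2.411) = 0.08971.
C_B = 0.194×4.57/(1.37−0.194) × (0.7107−0.08971) = 0.7539×0.6210 = 0.4682 mol·L⁻¹.
Y_B = C_B/C_{A0} = 0.4682/4.57 = 0.102.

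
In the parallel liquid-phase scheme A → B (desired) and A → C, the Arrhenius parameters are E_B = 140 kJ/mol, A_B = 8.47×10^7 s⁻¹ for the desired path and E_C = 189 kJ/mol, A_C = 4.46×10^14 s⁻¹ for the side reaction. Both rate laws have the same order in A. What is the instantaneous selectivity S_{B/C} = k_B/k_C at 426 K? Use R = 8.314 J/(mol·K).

Since both paths have the same order in A, the concentration cancels and S_{B/C} = k_B/k_C = (A_B/A_C)·exp[(E_C−E_B)/(RT)].
(E_C−E_B)/(RT) = (189−140)×10³/(8.314×426) = 49000/3542 = 13.83.
k_B/k_C = (8.47×10^7/4.46×10^14)·exp(13.83) = 1.899×10^-7 × 1.020×10^6 = 0.194.

0.194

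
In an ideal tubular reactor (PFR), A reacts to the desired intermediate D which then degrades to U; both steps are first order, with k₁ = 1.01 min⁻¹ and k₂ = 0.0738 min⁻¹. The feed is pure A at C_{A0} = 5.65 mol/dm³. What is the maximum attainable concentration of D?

4.60 mol/dm³

For a first-order series the maximum intermediate yield is C_{D,max}/C_{A0} = (k₁/k₂)^[k₂/(k₂−k₁)].
= (1.01/0.0738)^(0.0738/(0.0738−1.01)) = (13.69)^(-0.07883) = 0.8136.
C_{D,max} = 0.8136×5.65 = 4.60 mol/dm³.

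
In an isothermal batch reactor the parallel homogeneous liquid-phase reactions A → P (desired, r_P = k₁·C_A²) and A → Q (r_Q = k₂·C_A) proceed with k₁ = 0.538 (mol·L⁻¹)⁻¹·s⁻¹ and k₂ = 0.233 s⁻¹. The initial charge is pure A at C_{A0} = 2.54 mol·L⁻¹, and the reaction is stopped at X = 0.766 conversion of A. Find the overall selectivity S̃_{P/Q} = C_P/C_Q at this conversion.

C_A = C_{A0}(1−X) = 0.5944 mol·L⁻¹.
Along a PFR/batch, dC_Q/dC_A = −r_Q/(r_P+r_Q) = −k₂/(k₂+k₁·C_A).
Integrating from C_{A0} to C_A: C_Q = (0.233/0.538)·ln[(0.233+0.538·2.54)/(0.233+0.538·0.594)] = 0.4331·ln(1.600/0.5528) = 0.4602 mol·L⁻¹.
Then C_P = (C_{A0}−C_A) − C_Q = 1.946 − 0.4602 = 1.485 mol·L⁻¹.
S̃_{P/Q} = C_P/C_Q = 1.485/0.4602 = 3.23.

3.23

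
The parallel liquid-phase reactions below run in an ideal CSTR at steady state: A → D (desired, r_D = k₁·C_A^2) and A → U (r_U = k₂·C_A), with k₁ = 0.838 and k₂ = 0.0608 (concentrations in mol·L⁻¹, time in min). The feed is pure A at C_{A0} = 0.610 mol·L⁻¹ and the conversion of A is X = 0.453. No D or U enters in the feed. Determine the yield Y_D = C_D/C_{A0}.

Exit C_A = C_{A0}(1−X) = 0.610×0.547 = 0.3337 mol·L⁻¹.
In a CSTR the entire volume is at exit conditions, so r_D = 0.838×0.3337^2 = 0.09330 and r_U = 0.0608×0.3337 = 0.02029.
Fraction of consumed A going to D: r_D/(r_D+r_U) = 0.8214.
C_D = 0.8214·C_{A0}·X = 0.8214×0.610×0.453 = 0.227 mol·L⁻¹; Y_D = C_D/C_{A0} = 0.372.

0.372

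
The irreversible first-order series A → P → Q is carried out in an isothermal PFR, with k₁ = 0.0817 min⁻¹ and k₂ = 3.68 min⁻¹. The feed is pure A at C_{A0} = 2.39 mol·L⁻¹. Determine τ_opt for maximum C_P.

Setting dC_P/dτ = 0 gives τ_opt = ln(k₂/k₁)/(k₂−k₁).
= ln(3.68/0.0817)/(3.68−0.0817) = ln(45.04)/3.598 = 3.808/3.598 = 1.06 min.

1.06 min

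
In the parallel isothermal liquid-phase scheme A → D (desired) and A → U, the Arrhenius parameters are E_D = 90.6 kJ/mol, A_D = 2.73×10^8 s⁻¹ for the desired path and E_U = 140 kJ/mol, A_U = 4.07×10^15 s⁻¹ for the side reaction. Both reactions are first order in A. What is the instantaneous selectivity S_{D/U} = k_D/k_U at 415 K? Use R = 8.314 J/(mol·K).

k_D/k_U = (A_D/A_U)·exp[−(E_D−E_U)/(RT)] = (A_D/A_U)·exp[(E_U−E_D)/(RT)].
(E_U−E_D)/(RT) = (140−90.6)×10³/(8.314×415) = 49400/3450 = 14.32.
k_D/k_U = (2.73×10^8/4.07×10^15)·exp(14.32) = 6.708×10^-8 × 1.652×10^6 = 0.111.
Since E_D < E_U, lowering the temperature improves selectivity toward D.

0.111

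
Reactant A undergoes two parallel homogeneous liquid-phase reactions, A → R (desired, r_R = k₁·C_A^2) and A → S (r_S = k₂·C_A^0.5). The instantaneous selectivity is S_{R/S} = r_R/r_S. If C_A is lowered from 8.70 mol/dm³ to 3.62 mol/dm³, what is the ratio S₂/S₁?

0.268

S_{R/S} = (k₁/k₂)·C_A^1.5, so S₂/S₁ = (C_{A,2}/C_{A,1})^1.5.
= (3.62/8.70)^1.5 = (0.4161)^1.5 = 0.268.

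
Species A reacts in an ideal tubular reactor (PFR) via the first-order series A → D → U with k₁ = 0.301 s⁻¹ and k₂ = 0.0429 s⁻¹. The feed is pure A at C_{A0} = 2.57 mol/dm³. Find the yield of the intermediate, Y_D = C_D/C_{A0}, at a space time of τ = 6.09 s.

The intermediate concentration in a first-order A→B→C sequence is C_D = k₁C_{A0}(e^(−k₁τ) − e^(−k₂τ))/(k₂−k₁).
e^(−k₁τ) = e^(−0.301×6.09) = e^(−1.833) = 0.1599; e^(−k₂τ) = e^(−0.2613) = 0.7701.
C_D = 0.301×2.57/(0.0429−0.301) × (0.1599−0.7701) = (-2.997)×(-0.6102) = 1.829 mol/dm³.
Y_D = C_D/C_{A0} = 1.829/2.57 = 0.712.

0.712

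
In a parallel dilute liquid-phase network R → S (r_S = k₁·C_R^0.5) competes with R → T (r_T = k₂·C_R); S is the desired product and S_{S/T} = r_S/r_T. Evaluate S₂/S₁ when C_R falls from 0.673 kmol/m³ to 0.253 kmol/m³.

S_{S/T} = (k₁/k₂)·C_R^-0.5, so S₂/S₁ = (C_{R,2}/C_{R,1})^-0.5.
= (0.253/0.673)^(-0.5) = (0.3759)^(-0.5) = 1.63.
Selectivity toward S rises as C_R falls — low-concentration operation is favoured.

1.63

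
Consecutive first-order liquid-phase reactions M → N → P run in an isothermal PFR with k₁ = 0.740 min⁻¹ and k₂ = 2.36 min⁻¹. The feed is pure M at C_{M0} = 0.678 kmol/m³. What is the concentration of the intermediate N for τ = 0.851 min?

Solving the coupled first-order balances gives C_N(τ) = [k₁/(k₂−k₁)]·C_{M0}·(e^(−k₁τ) − e^(−k₂τ)).
e^(−k₁τ) = e^(−0.740×0.851) = e^(−0.6297) = 0.5327; e^(−k₂τ) = e^(−2.008) = 0.1342.
C_N = 0.740×0.678/(2.36−0.740) × (0.5327−0.1342) = 0.3097×0.3985 = 0.1234 kmol/m³.

0.123 kmol/m³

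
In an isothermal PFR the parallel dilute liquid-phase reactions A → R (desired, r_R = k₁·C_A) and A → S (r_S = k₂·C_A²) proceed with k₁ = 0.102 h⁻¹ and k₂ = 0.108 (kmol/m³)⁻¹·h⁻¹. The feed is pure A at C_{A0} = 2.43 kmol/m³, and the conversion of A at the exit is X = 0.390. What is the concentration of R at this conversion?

C_A = C_{A0}(1−X) = 1.482 kmol/m³.
Along a PFR/batch, dC_R/dC_A = −r_R/(r_R+r_S) = −k₁/(k₁+k₂·C_A).
Integrating from C_{A0} to C_A: C_R = (0.102/0.108)·ln[(0.102+0.108·2.43)/(0.102+0.108·1.48)] = 0.9444·ln(0.3644/0.2621) = 0.3114 kmol/m³.

0.311 kmol/m³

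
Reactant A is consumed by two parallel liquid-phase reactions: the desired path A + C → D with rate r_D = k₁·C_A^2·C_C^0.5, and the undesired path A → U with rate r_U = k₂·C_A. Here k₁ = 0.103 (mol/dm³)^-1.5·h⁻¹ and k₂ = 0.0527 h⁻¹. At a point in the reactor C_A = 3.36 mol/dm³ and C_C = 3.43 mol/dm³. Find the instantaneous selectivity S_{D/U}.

12.2

S_{D/U} = r_D/r_U = (k₁·C_A^2·C_C^0.5)/(k₂·C_A) = (k₁/k₂)·C_A·C_C^0.5.
= (0.103×3.360^2×3.430^0.5) / (0.0527×3.360) = 2.154/0.1771 = 12.2.
Since the desired path is higher order in A, keeping C_A high (PFR or concentrated feed) favours D.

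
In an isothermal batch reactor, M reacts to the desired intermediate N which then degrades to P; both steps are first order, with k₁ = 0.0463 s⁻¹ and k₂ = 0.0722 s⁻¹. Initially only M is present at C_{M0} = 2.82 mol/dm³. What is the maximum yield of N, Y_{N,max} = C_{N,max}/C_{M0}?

0.290

Evaluating C_N at t_opt = ln(k₂/k₁)/(k₂−k₁) gives C_{N,max}/C_{M0} = (k₁/k₂)^[k₂/(k₂−k₁)].
= (0.0463/0.0722)^(0.0722/(0.0722−0.0463)) = (0.6413)^(2.788) = 0.2898.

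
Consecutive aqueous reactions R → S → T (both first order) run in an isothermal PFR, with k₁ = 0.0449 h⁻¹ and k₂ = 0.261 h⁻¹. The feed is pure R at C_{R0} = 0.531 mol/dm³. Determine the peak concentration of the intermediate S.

At the optimum, C_{S,max}/C_{R0} = (k₁/k₂)^[k₂/(k₂−k₁)].
= (0.0449/0.261)^(0.261/(0.261−0.0449)) = (0.1720)^(1.208) = 0.1193.
C_{S,max} = 0.1193×0.531 = 0.0634 mol/dm³.

0.0634 mol/dm³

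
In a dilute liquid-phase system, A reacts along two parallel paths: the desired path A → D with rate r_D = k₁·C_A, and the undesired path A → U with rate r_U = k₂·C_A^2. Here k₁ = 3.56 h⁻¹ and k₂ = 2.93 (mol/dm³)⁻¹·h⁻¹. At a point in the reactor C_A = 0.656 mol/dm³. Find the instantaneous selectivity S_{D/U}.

1.85

S_{D/U} = r_D/r_U = (k₁·C_A)/(k₂·C_A^2) = (k₁/k₂)·C_A⁻¹.
= (3.56×0.6560) / (2.93×0.6560^2) = 2.335/1.261 = 1.85.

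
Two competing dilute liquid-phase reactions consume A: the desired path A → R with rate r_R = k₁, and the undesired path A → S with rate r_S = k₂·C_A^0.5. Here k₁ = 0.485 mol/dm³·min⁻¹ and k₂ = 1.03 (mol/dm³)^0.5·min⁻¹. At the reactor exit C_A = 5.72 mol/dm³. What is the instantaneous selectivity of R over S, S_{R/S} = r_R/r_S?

0.197

S_{R/S} = r_R/r_S = (k₁)/(k₂·C_A^0.5) = (k₁/k₂)·C_A^-0.5.
= (0.485) / (1.03×5.720^0.5) = 0.4850/2.463 = 0.197.
The undesired path is higher order in A, so low C_A (CSTR or dilute feed) favours R.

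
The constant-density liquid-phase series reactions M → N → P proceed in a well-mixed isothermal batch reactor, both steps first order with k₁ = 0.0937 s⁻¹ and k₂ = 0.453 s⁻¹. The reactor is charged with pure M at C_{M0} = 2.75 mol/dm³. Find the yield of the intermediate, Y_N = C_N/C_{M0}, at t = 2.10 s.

The intermediate concentration in a first-order A→B→C sequence is C_N = k₁C_{M0}(e^(−k₁t) − e^(−k₂t))/(k₂−k₁).
e^(−k₁t) = e^(−0.0937×2.10) = e^(−0.1968) = 0.8214; e^(−k₂t) = e^(−0.9513) = 0.3862.
C_N = 0.0937×2.75/(0.453−0.0937) × (0.8214−0.3862) = 0.7172×0.4351 = 0.3121 mol/dm³.
Y_N = C_N/C_{M0} = 0.3121/2.75 = 0.113.

0.113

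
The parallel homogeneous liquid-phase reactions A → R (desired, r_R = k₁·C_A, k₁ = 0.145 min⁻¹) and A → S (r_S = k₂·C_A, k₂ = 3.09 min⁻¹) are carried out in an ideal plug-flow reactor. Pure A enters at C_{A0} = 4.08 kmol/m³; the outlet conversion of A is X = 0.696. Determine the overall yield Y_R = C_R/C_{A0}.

C_A = C_{A0}(1−X) = 1.240 kmol/m³.
Both paths are first order in A, so the instantaneous fraction to R is constant: dC_R/d(−C_A) = k₁/(k₁+k₂) = 0.04482.
C_R = 0.04482·(C_{A0}−C_A) = 0.04482×2.840 = 0.127 kmol/m³.
Y_R = C_R/C_{A0} = 0.1273/4.08 = 0.0312.

0.0312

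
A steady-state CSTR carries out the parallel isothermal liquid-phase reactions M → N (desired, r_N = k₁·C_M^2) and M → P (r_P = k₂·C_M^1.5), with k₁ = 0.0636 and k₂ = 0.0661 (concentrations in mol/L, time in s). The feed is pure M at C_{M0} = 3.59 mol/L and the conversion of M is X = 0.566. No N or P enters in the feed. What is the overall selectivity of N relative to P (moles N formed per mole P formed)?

Exit C_M = C_{M0}(1−X) = 3.59×0.434 = 1.558 mol/L.
Rates in a CSTR are evaluated at the outlet concentration: r_N = 0.0636×1.558^2 = 0.1544, r_P = 0.0661×1.558^1.5 = 0.1286.
Overall selectivity = C_N/C_P = r_Nτ/(r_Pτ) = r_N/r_P = 1.20.

1.20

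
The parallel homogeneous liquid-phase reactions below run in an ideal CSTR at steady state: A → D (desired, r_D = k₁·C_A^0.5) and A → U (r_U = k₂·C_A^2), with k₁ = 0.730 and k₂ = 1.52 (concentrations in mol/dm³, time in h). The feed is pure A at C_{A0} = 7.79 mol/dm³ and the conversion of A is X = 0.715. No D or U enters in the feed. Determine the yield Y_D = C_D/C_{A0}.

0.0906

Exit C_A = C_{A0}(1−X) = 7.79×0.285 = 2.220 mol/dm³.
A CSTR operates uniformly at the exit composition, giving r_D = 1.088 and r_U = 7.492 (each k·C_A^n at C_A = 2.220).
Fraction of consumed A going to D: r_D/(r_D+r_U) = 0.1268.
C_D = 0.1268·C_{A0}·X = 0.1268×7.79×0.715 = 0.706 mol/dm³; Y_D = C_D/C_{A0} = 0.0906.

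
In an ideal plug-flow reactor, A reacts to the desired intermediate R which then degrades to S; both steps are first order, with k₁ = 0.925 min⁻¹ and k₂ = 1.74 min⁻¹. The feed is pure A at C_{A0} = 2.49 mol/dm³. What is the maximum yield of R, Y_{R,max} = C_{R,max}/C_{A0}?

For a first-order series the maximum intermediate yield is C_{R,max}/C_{A0} = (k₁/k₂)^[k₂/(k₂−k₁)].
= (0.925/1.74)^(1.74/(1.74−0.925)) = (0.5316)^(2.135) = 0.2595.

0.260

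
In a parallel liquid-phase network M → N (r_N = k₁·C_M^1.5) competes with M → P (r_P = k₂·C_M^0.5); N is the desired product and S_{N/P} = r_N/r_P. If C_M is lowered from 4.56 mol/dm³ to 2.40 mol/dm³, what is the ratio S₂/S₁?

0.526

S_{N/P} = (k₁/k₂)·C_M, so S₂/S₁ = (C_{M,2}/C_{M,1}).
= 2.40/4.56 = 0.526.
Selectivity toward N falls as C_M falls — high-concentration operation is favoured.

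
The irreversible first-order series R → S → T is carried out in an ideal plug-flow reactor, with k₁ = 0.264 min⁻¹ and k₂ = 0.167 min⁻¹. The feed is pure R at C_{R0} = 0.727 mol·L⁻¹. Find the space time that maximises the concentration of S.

4.72 min

The intermediate peaks when r₁ = r₂, i.e. k₁e^(−k₁τ) = k₂e^(−k₂τ), giving τ_opt = ln(k₂/k₁)/(k₂−k₁).
= ln(0.167/0.264)/(0.167−0.264) = ln(0.6326)/-0.09700 = -0.4580/-0.09700 = 4.72 min.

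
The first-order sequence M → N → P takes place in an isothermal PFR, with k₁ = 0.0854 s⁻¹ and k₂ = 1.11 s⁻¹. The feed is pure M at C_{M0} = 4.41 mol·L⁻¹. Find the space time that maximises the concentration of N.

2.50 s

For first-order series the maximum of C_N occurs at τ_opt = ln(k₂/k₁)/(k₂−k₁).
= ln(1.11/0.0854)/(1.11−0.0854) = ln(13.00)/1.025 = 2.565/1.025 = 2.50 s.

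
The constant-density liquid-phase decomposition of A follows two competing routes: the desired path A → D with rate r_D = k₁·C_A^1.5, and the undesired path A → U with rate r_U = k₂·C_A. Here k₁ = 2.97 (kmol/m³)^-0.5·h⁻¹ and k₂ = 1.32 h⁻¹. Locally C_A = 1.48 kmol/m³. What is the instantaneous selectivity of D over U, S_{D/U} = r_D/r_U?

2.74

S_{D/U} = r_D/r_U = (k₁·C_A^1.5)/(k₂·C_A) = (k₁/k₂)·C_A^0.5.
= (2.97×1.480^1.5) / (1.32×1.480) = 5.347/1.954 = 2.74.
Since the desired path is higher order in A, keeping C_A high (PFR or concentrated feed) favours D.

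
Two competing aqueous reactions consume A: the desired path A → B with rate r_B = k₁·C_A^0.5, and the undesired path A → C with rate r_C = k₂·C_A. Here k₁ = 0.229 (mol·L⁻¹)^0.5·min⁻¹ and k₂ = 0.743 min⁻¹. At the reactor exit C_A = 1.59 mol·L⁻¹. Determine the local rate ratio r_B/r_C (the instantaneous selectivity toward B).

0.244

S_{B/C} = r_B/r_C = (k₁·C_A^0.5)/(k₂·C_A) = (k₁/k₂)·C_A^-0.5.
= (0.229×1.590^0.5) / (0.743×1.590) = 0.2888/1.181 = 0.244.
The undesired path is higher order in A, so low C_A (CSTR or dilute feed) favours B.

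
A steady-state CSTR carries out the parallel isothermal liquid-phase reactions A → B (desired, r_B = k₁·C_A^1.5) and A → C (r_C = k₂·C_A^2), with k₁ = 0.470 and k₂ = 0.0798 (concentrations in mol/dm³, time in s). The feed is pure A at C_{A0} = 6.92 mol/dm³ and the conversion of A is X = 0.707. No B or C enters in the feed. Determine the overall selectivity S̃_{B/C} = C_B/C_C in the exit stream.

4.14

Exit C_A = C_{A0}(1−X) = 6.92×0.293 = 2.028 mol/dm³.
In a CSTR the entire volume is at exit conditions, so r_B = 0.470×2.028^1.5 = 1.357 and r_C = 0.0798×2.028^2 = 0.3281.
Overall selectivity = C_B/C_C = r_Bτ/(r_Cτ) = r_B/r_C = 4.14.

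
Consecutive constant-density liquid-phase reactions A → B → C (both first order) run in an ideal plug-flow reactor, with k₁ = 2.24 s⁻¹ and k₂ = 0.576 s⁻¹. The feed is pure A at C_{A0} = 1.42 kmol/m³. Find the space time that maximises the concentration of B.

0.816 s

Setting dC_B/dτ = 0 gives τ_opt = ln(k₂/k₁)/(k₂−k₁).
= ln(0.576/2.24)/(0.576−2.24) = ln(0.2571)/-1.664 = -1.358/-1.664 = 0.816 s.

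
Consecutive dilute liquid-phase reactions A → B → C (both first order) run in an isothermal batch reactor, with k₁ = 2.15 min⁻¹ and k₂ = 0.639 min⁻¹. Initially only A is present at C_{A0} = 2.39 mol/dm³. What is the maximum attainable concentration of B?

1.43 mol/dm³

For a first-order series the maximum intermediate yield is C_{B,max}/C_{A0} = (k₁/k₂)^[k₂/(k₂−k₁)].
= (2.15/0.639)^(0.639/(0.639−2.15)) = (3.365)^(-0.4229) = 0.5986.
C_{B,max} = 0.5986×2.39 = 1.43 mol/dm³.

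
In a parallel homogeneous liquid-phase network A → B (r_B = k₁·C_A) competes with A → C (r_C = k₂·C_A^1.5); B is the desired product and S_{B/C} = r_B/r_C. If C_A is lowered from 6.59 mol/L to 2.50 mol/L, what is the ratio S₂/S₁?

1.62

S_{B/C} = (k₁/k₂)·C_A^-0.5, so S₂/S₁ = (C_{A,2}/C_{A,1})^-0.5.
= (2.50/6.59)^(-0.5) = (0.3794)^(-0.5) = 1.62.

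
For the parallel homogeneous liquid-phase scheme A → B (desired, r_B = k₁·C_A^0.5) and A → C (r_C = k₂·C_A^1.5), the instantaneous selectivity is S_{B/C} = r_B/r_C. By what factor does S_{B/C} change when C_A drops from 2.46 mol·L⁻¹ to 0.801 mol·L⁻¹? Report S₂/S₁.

3.07

S_{B/C} = (k₁/k₂)·C_A⁻¹, so S₂/S₁ = (C_{A,2}/C_{A,1})⁻¹.
= 2.46/0.801 = 3.07.
Selectivity toward B rises as C_A falls — low-concentration operation is favoured.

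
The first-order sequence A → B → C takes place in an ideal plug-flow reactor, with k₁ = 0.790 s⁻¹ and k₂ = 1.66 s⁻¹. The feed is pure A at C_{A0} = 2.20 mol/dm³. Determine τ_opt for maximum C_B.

0.853 s

The intermediate peaks when r₁ = r₂, i.e. k₁e^(−k₁τ) = k₂e^(−k₂τ), giving τ_opt = ln(k₂/k₁)/(k₂−k₁).
= ln(1.66/0.790)/(1.66−0.790) = ln(2.101)/0.8700 = 0.7425/0.8700 = 0.853 s.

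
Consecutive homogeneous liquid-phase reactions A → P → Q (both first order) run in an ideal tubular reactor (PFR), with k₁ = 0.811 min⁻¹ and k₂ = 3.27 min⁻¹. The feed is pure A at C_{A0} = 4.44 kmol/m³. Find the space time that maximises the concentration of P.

For first-order series the maximum of C_P occurs at τ_opt = ln(k₂/k₁)/(k₂−k₁).
= ln(3.27/0.811)/(3.27−0.811) = ln(4.032)/2.459 = 1.394/2.459 = 0.567 min.

0.567 min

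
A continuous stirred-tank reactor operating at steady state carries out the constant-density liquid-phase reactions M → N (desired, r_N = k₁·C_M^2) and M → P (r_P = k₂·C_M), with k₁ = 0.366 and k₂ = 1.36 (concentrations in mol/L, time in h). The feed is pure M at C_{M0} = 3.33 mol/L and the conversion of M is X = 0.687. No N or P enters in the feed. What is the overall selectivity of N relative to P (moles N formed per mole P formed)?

Exit C_M = C_{M0}(1−X) = 3.33×0.313 = 1.042 mol/L.
In a CSTR the entire volume is at exit conditions, so r_N = 0.366×1.042^2 = 0.3976 and r_P = 1.36×1.042 = 1.418.
Overall selectivity = C_N/C_P = r_Nτ/(r_Pτ) = r_N/r_P = 0.280.

0.280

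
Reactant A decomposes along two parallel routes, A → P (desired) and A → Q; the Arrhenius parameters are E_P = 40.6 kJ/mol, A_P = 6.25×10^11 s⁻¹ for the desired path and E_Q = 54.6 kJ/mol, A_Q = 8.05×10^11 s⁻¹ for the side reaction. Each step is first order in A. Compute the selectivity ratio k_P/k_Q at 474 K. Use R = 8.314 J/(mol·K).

k_P/k_Q = (A_P/A_Q)·exp[−(E_P−E_Q)/(RT)] = (A_P/A_Q)·exp[(E_Q−E_P)/(RT)].
(E_Q−E_P)/(RT) = (54.6−40.6)×10³/(8.314×474) = 14000/3941 = 3.553.
k_P/k_Q = (6.25×10^11/8.05×10^11)·exp(3.553) = 0.7764 × 34.90 = 27.1.

27.1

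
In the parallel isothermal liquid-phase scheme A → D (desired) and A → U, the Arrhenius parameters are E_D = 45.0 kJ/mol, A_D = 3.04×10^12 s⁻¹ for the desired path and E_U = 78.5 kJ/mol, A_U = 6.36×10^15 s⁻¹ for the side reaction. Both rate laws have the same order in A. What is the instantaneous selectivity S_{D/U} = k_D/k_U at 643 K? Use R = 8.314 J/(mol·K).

0.252

Since both paths have the same order in A, the concentration cancels and S_{D/U} = k_D/k_U = (A_D/A_U)·exp[(E_U−E_D)/(RT)].
(E_U−E_D)/(RT) = (78.5−45.0)×10³/(8.314×643) = 33500/5346 = 6.266.
k_D/k_U = (3.04×10^12/6.36×10^15)·exp(6.266) = 4.780×10^-4 × 526.6 = 0.252.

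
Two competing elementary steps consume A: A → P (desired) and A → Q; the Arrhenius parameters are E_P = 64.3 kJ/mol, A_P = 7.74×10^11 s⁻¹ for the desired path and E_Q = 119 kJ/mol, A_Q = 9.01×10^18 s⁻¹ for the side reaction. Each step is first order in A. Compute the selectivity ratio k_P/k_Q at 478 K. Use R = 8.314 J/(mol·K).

0.0816

With equal orders, S_{P/Q} = k_P/k_Q = (A_P/A_Q)·exp[(E_Q−E_P)/(RT)].
(E_Q−E_P)/(RT) = (119−64.3)×10³/(8.314×478) = 54700/3974 = 13.76.
k_P/k_Q = (7.74×10^11/9.01×10^18)·exp(13.76) = 8.590×10^-8 × 9.499×10^5 = 0.0816.
Since E_P < E_Q, lowering the temperature improves selectivity toward P.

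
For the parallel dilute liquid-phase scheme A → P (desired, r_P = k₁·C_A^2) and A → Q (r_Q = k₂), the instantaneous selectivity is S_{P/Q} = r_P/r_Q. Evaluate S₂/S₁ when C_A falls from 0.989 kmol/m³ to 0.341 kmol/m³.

0.119

S_{P/Q} = (k₁/k₂)·C_A^2, so S₂/S₁ = (C_{A,2}/C_{A,1})^2.
= (0.341/0.989)^2 = (0.3448)^2 = 0.119.
Selectivity toward P falls as C_A falls — high-concentration operation is favoured.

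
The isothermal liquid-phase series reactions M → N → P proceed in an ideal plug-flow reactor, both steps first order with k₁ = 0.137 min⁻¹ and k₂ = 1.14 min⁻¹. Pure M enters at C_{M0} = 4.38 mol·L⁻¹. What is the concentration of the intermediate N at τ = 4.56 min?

0.317 mol·L⁻¹

For first-order series with pure M initially, C_N(τ) = k₁C_{M0}/(k₂−k₁)·(e^(−k₁τ) − e^(−k₂τ)).
e^(−k₁τ) = e^(−0.137×4.56) = e^(−0.6247) = 0.5354; e^(−k₂τ) = e^(−5.198) = 0.005525.
C_N = 0.137×4.38/(1.14−0.137) × (0.5354−0.005525) = 0.5983×0.5299 = 0.3170 mol·L⁻¹.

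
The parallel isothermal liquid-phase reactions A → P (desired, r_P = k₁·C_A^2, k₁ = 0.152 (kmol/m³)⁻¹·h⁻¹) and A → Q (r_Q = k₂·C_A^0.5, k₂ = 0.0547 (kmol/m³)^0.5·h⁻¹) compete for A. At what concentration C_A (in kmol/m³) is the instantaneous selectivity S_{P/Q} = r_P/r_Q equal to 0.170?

0.155 kmol/m³

S_{P/Q} = (k₁/k₂)·C_A^1.5 ⇒ C_A = (S·k₂/k₁)^(1/1.5).
= (0.170×0.0547/0.152)^(0.6667) = (0.06118)^(0.6667) = 0.155 kmol/m³.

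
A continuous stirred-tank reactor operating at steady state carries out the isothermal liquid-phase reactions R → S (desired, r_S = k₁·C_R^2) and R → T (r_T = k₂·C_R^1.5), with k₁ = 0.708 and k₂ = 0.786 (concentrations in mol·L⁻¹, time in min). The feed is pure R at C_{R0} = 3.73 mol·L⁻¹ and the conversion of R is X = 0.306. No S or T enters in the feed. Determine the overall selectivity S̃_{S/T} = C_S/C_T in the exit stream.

Exit C_R = C_{R0}(1−X) = 3.73×0.694 = 2.589 mol·L⁻¹.
Rates in a CSTR are evaluated at the outlet concentration: r_S = 0.708×2.589^2 = 4.744, r_T = 0.786×2.589^1.5 = 3.274.
Overall selectivity = C_S/C_T = r_Sτ/(r_Tτ) = r_S/r_T = 1.45.

1.45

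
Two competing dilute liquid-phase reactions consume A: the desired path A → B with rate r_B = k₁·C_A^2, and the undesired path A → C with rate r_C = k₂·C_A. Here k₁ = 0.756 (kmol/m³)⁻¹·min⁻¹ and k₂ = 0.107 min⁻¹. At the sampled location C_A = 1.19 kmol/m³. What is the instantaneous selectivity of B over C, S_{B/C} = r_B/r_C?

S_{B/C} = r_B/r_C = (k₁·C_A^2)/(k₂·C_A) = (k₁/k₂)·C_A.
= (0.756×1.190^2) / (0.107×1.190) = 1.071/0.1273 = 8.41.

8.41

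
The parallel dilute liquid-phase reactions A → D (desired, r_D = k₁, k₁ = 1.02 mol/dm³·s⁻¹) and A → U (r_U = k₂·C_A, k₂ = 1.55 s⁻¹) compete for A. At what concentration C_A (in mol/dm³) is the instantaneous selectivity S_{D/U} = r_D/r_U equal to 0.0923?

S_{D/U} = (k₁/k₂)·C_A⁻¹ ⇒ C_A = (S·k₂/k₁)^(-1).
= (0.0923×1.55/1.02)^(-1) = (0.1403)^(-1) = 7.13 mol/dm³.

7.13 mol/dm³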